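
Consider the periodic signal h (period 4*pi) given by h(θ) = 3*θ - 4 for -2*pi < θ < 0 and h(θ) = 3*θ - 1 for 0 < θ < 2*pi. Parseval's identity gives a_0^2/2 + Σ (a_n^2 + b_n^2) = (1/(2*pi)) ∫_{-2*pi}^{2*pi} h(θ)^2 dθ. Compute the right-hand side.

(1/(2*pi)) ∫_{-2*pi}^{2*pi} h(θ)^2 dθ = (1/(2*pi)) · (2*pi*(17 + 18*pi + 24*pi**2)) = 17 + 18*pi + 24*pi**2.

17 + 18*pi + 24*pi**2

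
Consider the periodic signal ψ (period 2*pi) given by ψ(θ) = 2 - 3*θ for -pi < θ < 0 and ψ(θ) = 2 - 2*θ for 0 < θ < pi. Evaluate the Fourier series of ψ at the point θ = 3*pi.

θ = 3*pi differs from θ = -pi by 2 full period(s), and the series is 2*pi-periodic.
At θ = -pi the one-sided limits are ψ(-pi^-) = 2 - 2*pi and ψ(-pi^+) = 2 + 3*pi.
By Dirichlet's theorem the series converges to their average, [(2 - 2*pi) + (2 + 3*pi)]/2 = pi/2 + 2.

pi/2 + 2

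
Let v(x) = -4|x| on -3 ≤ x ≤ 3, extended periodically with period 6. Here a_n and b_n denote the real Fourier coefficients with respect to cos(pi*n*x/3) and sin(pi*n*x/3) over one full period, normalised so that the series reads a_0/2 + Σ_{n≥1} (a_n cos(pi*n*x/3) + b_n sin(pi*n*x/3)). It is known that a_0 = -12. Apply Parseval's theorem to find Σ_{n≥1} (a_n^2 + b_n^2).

24

Parseval: a_0^2/2 + Σ_{n≥1} (a_n^2+b_n^2) = 1/3 ∫_{-3}^{3} v(x)^2 dx = 96.
Subtract a_0^2/2 = 72: Σ (a_n^2+b_n^2) = 24.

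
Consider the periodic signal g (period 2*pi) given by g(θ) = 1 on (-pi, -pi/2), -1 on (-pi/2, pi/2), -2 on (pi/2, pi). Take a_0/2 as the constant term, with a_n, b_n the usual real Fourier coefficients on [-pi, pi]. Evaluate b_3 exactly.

b_3 = 1/pi ∫_{-pi}^{pi} g(θ) sin(3*θ) dθ.
Split the integral at the breakpoints.
Directly, an antiderivative of (1) sin(3*θ) is -cos(3*θ)/3; evaluating from -pi to -pi/2: ∫_{-pi}^{-pi/2} (1) sin(3*θ) dθ = (0) - (1/3) = -1/3.
Directly, an antiderivative of (-1) sin(3*θ) is cos(3*θ)/3; evaluating from -pi/2 to pi/2: ∫_{-pi/2}^{pi/2} (-1) sin(3*θ) dθ = (0) - (0) = 0.
Directly, an antiderivative of (-2) sin(3*θ) is 2*cos(3*θ)/3; evaluating from pi/2 to pi: ∫_{pi/2}^{pi} (-2) sin(3*θ) dθ = (-2/3) - (0) = -2/3.
Summing the pieces and multiplying by (1/pi) gives b_3 = -1/pi.

-1/pi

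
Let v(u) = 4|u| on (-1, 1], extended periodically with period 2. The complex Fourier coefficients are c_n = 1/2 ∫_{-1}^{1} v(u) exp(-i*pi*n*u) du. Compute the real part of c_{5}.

-8/(25*pi**2)

Since v is real-valued, Re(c_{5}) = 1/2 ∫_{-1}^{1} v(u) cos(5*pi*u) du = a_{5}/2.
v is even and cos(5*pi*u) is even, so the integrand is even: ∫_{-1}^{1} v(u) cos(5*pi*u) du = 2∫_0^{1} v(u) cos(5*pi*u) du.
Integrating by parts (boundary term plus one more integral), an antiderivative of (4*u) cos(5*pi*u) is 4*u*sin(5*pi*u)/(5*pi) + 4*cos(5*pi*u)/(25*pi**2); evaluating from 0 to 1: ∫_{0}^{1} (4*u) cos(5*pi*u) du = (-4/(25*pi**2)) - (4/(25*pi**2)) = -8/(25*pi**2).
So ∫_{-1}^{1} v(u) cos(5*pi*u) du = -16/(25*pi**2).
Hence Re(c_{5}) = (1/2)·(-16/(25*pi**2)) = -8/(25*pi**2).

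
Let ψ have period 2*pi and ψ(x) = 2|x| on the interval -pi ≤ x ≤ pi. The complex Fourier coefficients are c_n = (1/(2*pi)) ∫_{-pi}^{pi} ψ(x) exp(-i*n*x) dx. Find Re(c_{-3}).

-4/(9*pi)

Since ψ is real-valued, Re(c_{-3}) = (1/(2*pi)) ∫_{-pi}^{pi} ψ(x) cos(-3*x) dx = a_{3}/2.
ψ is even and cos(-3*x) is even, so the integrand is even: ∫_{-pi}^{pi} ψ(x) cos(-3*x) dx = 2∫_0^{pi} ψ(x) cos(-3*x) dx.
Integrating by parts (boundary term plus one more integral), an antiderivative of (2*x) cos(-3*x) is 2*x*sin(3*x)/3 + 2*cos(3*x)/9; evaluating from 0 to pi: ∫_{0}^{pi} (2*x) cos(-3*x) dx = (-2/9) - (2/9) = -4/9.
So ∫_{-pi}^{pi} ψ(x) cos(-3*x) dx = -8/9.
Hence Re(c_{-3}) = (1/(2*pi))·(-8/9) = -4/(9*pi).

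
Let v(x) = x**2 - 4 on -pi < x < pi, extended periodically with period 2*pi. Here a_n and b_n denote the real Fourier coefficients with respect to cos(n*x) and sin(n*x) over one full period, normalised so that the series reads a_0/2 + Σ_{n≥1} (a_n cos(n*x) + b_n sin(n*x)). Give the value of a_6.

1/9

a_6 = 1/pi ∫_{-pi}^{pi} v(x) cos(6*x) dx.
v is even and cos(6*x) is even, so the integrand is even and a_6 = 2/pi ∫_0^{pi} v(x) cos(6*x) dx.
Integrating by parts twice (tabular method), an antiderivative of (x**2 - 4) cos(6*x) is x**2*sin(6*x)/6 + x*cos(6*x)/18 - 73*sin(6*x)/108; evaluating from 0 to pi: ∫_{0}^{pi} (x**2 - 4) cos(6*x) dx = (pi/18) - (0) = pi/18.
Hence a_6 = (2/pi)·(pi/18) = 1/9.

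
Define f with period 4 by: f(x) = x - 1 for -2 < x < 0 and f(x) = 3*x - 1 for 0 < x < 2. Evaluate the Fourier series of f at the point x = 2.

1

x = 2 differs from x = -2 by 1 full period(s), and the series is 4-periodic.
At x = -2 the one-sided limits are f(-2^-) = 5 and f(-2^+) = -3.
By Dirichlet's theorem the series converges to their average, [(5) + (-3)]/2 = 1.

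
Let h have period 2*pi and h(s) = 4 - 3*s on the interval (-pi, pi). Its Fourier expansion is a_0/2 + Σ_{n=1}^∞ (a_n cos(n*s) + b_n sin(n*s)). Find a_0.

a_0 = 1/pi ∫_{-pi}^{pi} h(s) ds = 1/pi · (8*pi) = 8.

8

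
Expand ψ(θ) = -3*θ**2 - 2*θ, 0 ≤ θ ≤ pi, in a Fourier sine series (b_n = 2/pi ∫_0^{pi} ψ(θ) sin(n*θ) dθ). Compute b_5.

2*(-75*pi**2 - 50*pi + 12)/(125*pi)

b_5 = 2/pi ∫_0^{pi} (-3*θ**2 - 2*θ) sin(5*θ) dθ.
Integrating by parts twice (tabular method), an antiderivative of (-3*θ**2 - 2*θ) sin(5*θ) is 3*θ**2*cos(5*θ)/5 - 6*θ*sin(5*θ)/25 + 2*θ*cos(5*θ)/5 - 2*sin(5*θ)/25 - 6*cos(5*θ)/125; evaluating from 0 to pi: ∫_{0}^{pi} (-3*θ**2 - 2*θ) sin(5*θ) dθ = (-3*pi**2/5 - 2*pi/5 + 6/125) - (-6/125) = -3*pi**2/5 - 2*pi/5 + 12/125.
Hence b_5 = (2/pi)·(-3*pi**2/5 - 2*pi/5 + 12/125) = 2*(-75*pi**2 - 50*pi + 12)/(125*pi).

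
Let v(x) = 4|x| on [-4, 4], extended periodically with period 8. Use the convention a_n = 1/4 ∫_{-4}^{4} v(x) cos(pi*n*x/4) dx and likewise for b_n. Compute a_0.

16

a_0 = 1/4 ∫_{-4}^{4} v(x) dx = 1/4 · (64) = 16.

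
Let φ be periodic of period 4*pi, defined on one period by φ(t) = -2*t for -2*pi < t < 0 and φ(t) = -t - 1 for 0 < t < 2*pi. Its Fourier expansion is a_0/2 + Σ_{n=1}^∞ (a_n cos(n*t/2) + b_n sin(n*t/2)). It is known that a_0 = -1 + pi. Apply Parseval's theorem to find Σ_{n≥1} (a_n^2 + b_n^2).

1/2 + 3*pi + 37*pi**2/6

Parseval: a_0^2/2 + Σ_{n≥1} (a_n^2+b_n^2) = (1/(2*pi)) ∫_{-2*pi}^{2*pi} φ(t)^2 dt = 1 + 2*pi + 20*pi**2/3.
Subtract a_0^2/2 = (1 - pi)**2/2: Σ (a_n^2+b_n^2) = 1/2 + 3*pi + 37*pi**2/6.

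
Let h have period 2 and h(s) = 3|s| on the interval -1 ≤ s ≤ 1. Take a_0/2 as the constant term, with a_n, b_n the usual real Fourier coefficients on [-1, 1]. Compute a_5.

-12/(25*pi**2)

a_5 = ∫_{-1}^{1} h(s) cos(5*pi*s) ds.
h is even and cos(5*pi*s) is even, so the integrand is even and a_5 = 2 ∫_0^{1} h(s) cos(5*pi*s) ds.
Integrating by parts (boundary term plus one more integral), an antiderivative of (3*s) cos(5*pi*s) is 3*s*sin(5*pi*s)/(5*pi) + 3*cos(5*pi*s)/(25*pi**2); evaluating from 0 to 1: ∫_{0}^{1} (3*s) cos(5*pi*s) ds = (-3/(25*pi**2)) - (3/(25*pi**2)) = -6/(25*pi**2).
Hence a_5 = 2·(-6/(25*pi**2)) = -12/(25*pi**2).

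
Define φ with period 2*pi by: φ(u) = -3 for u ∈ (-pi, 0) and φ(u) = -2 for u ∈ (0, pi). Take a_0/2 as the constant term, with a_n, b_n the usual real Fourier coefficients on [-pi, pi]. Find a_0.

a_0 = 1/pi ∫_{-pi}^{pi} φ(u) du = 1/pi · (-5*pi) = -5.

-5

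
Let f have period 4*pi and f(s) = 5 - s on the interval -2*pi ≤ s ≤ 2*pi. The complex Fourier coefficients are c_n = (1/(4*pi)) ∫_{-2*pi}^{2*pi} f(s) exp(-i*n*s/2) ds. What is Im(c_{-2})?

Since f is real-valued, Im(c_{-2}) = -(1/(4*pi)) ∫_{-2*pi}^{2*pi} f(s) sin(-s) ds = b_{2}/2.
Integrating by parts (boundary term plus one more integral), an antiderivative of (5 - s) sin(-s) is -s*cos(s) + sin(s) + 5*cos(s); evaluating from -2*pi to 2*pi: ∫_{-2*pi}^{2*pi} (5 - s) sin(-s) ds = (5 - 2*pi) - (5 + 2*pi) = -4*pi.
Hence Im(c_{-2}) = (-1/(4*pi))·(-4*pi) = 1.

1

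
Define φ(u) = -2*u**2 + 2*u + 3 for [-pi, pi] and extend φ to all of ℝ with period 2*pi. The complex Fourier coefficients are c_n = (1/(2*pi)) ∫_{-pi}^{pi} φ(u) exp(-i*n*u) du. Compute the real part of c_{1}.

Since φ is real-valued, Re(c_{1}) = (1/(2*pi)) ∫_{-pi}^{pi} φ(u) cos(u) du = a_{1}/2.
Integrating by parts twice (tabular method), an antiderivative of (-2*u**2 + 2*u + 3) cos(u) is -2*u**2*sin(u) + 2*u*sin(u) - 4*u*cos(u) + 7*sin(u) + 2*cos(u); evaluating from -pi to pi: ∫_{-pi}^{pi} (-2*u**2 + 2*u + 3) cos(u) du = (-2 + 4*pi) - (-4*pi - 2) = 8*pi.
Hence Re(c_{1}) = (1/(2*pi))·(8*pi) = 4.

4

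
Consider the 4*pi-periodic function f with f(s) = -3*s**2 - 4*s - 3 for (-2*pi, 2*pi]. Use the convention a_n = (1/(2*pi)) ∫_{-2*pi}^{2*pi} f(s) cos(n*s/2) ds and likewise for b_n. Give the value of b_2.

8

b_2 = (1/(2*pi)) ∫_{-2*pi}^{2*pi} f(s) sin(s) ds.
Integrating by parts twice (tabular method), an antiderivative of (-3*s**2 - 4*s - 3) sin(s) is 3*s**2*cos(s) - 6*s*sin(s) + 4*s*cos(s) - 4*sin(s) - 3*cos(s); evaluating from -2*pi to 2*pi: ∫_{-2*pi}^{2*pi} (-3*s**2 - 4*s - 3) sin(s) ds = (-3 + 8*pi + 12*pi**2) - (-8*pi - 3 + 12*pi**2) = 16*pi.
Hence b_2 = (1/(2*pi))·(16*pi) = 8.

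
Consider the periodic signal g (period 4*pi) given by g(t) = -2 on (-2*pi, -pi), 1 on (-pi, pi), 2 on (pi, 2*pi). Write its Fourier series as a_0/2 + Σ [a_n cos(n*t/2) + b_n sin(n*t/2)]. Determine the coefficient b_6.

-4/(3*pi)

b_6 = (1/(2*pi)) ∫_{-2*pi}^{2*pi} g(t) sin(3*t) dt.
Split the integral at the breakpoints.
Directly, an antiderivative of (-2) sin(3*t) is 2*cos(3*t)/3; evaluating from -2*pi to -pi: ∫_{-2*pi}^{-pi} (-2) sin(3*t) dt = (-2/3) - (2/3) = -4/3.
Directly, an antiderivative of (1) sin(3*t) is -cos(3*t)/3; evaluating from -pi to pi: ∫_{-pi}^{pi} (1) sin(3*t) dt = (1/3) - (1/3) = 0.
Directly, an antiderivative of (2) sin(3*t) is -2*cos(3*t)/3; evaluating from pi to 2*pi: ∫_{pi}^{2*pi} (2) sin(3*t) dt = (-2/3) - (2/3) = -4/3.
Summing the pieces and multiplying by (1/(2*pi)) gives b_6 = -4/(3*pi).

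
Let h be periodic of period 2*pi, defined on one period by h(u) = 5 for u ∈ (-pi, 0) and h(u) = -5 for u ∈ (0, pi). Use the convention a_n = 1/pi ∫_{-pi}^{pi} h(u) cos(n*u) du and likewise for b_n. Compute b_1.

-20/pi

b_1 = 1/pi ∫_{-pi}^{pi} h(u) sin(u) du.
h is odd and sin(u) is odd, so the integrand is even and b_1 = 2/pi ∫_0^{pi} h(u) sin(u) du.
Directly, an antiderivative of (-5) sin(u) is 5*cos(u); evaluating from 0 to pi: ∫_{0}^{pi} (-5) sin(u) du = (-5) - (5) = -10.
Hence b_1 = (2/pi)·(-10) = -20/pi.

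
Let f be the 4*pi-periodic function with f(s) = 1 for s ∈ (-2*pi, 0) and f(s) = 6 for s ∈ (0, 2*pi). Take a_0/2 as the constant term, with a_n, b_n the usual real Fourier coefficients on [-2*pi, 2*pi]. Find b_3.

b_3 = (1/(2*pi)) ∫_{-2*pi}^{2*pi} f(s) sin(3*s/2) ds.
Split the integral at the breakpoints.
Directly, an antiderivative of (1) sin(3*s/2) is -2*cos(3*s/2)/3; evaluating from -2*pi to 0: ∫_{-2*pi}^{0} (1) sin(3*s/2) ds = (-2/3) - (2/3) = -4/3.
Directly, an antiderivative of (6) sin(3*s/2) is -4*cos(3*s/2); evaluating from 0 to 2*pi: ∫_{0}^{2*pi} (6) sin(3*s/2) ds = (4) - (-4) = 8.
Summing the pieces and multiplying by (1/(2*pi)) gives b_3 = 10/(3*pi).

10/(3*pi)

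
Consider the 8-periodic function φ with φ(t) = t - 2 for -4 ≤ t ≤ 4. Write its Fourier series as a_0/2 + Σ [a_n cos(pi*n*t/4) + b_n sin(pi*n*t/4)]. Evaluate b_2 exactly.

-4/pi

b_2 = 1/4 ∫_{-4}^{4} φ(t) sin(pi*t/2) dt.
Integrating by parts (boundary term plus one more integral), an antiderivative of (t - 2) sin(pi*t/2) is -2*t*cos(pi*t/2)/pi + 4*sin(pi*t/2)/pi**2 + 4*cos(pi*t/2)/pi; evaluating from -4 to 4: ∫_{-4}^{4} (t - 2) sin(pi*t/2) dt = (-4/pi) - (12/pi) = -16/pi.
Hence b_2 = (1/4)·(-16/pi) = -4/pi.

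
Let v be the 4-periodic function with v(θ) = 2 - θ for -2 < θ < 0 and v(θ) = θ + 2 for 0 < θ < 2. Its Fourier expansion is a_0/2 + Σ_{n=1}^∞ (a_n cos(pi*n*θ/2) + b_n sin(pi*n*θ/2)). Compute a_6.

a_6 = 1/2 ∫_{-2}^{2} v(θ) cos(3*pi*θ) dθ.
v is even and cos(3*pi*θ) is even, so the integrand is even and a_6 = ∫_0^{2} v(θ) cos(3*pi*θ) dθ.
Integrating by parts (boundary term plus one more integral), an antiderivative of (θ + 2) cos(3*pi*θ) is θ*sin(3*pi*θ)/(3*pi) + 2*sin(3*pi*θ)/(3*pi) + cos(3*pi*θ)/(9*pi**2); evaluating from 0 to 2: ∫_{0}^{2} (θ + 2) cos(3*pi*θ) dθ = (1/(9*pi**2)) - (1/(9*pi**2)) = 0.
Hence a_6 = 0.

0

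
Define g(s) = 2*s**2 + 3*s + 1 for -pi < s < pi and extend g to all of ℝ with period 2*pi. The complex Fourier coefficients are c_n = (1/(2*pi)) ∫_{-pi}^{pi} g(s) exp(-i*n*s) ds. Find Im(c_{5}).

Since g is real-valued, Im(c_{5}) = -(1/(2*pi)) ∫_{-pi}^{pi} g(s) sin(5*s) ds = -b_{5}/2.
Integrating by parts twice (tabular method), an antiderivative of (2*s**2 + 3*s + 1) sin(5*s) is -2*s**2*cos(5*s)/5 + 4*s*sin(5*s)/25 - 3*s*cos(5*s)/5 + 3*sin(5*s)/25 - 21*cos(5*s)/125; evaluating from -pi to pi: ∫_{-pi}^{pi} (2*s**2 + 3*s + 1) sin(5*s) ds = (21/125 + 3*pi/5 + 2*pi**2/5) - (-3*pi/5 + 21/125 + 2*pi**2/5) = 6*pi/5.
Hence Im(c_{5}) = (-1/(2*pi))·(6*pi/5) = -3/5.

-3/5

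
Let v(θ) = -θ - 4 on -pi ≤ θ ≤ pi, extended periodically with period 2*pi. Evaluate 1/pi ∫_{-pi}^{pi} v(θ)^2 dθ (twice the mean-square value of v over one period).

1/pi ∫_{-pi}^{pi} v(θ)^2 dθ = 1/pi · (2*pi*(pi**2 + 48)/3) = 2*pi**2/3 + 32.

2*pi**2/3 + 32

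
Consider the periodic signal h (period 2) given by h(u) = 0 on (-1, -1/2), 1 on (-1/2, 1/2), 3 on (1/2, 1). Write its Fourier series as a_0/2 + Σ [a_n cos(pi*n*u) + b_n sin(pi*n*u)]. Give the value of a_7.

a_7 = ∫_{-1}^{1} h(u) cos(7*pi*u) du.
Split the integral at the breakpoints.
∫_{-1}^{-1/2} (0) cos(7*pi*u) du = 0.
Directly, an antiderivative of (1) cos(7*pi*u) is sin(7*pi*u)/(7*pi); evaluating from -1/2 to 1/2: ∫_{-1/2}^{1/2} (1) cos(7*pi*u) du = (-1/(7*pi)) - (1/(7*pi)) = -2/(7*pi).
Directly, an antiderivative of (3) cos(7*pi*u) is 3*sin(7*pi*u)/(7*pi); evaluating from 1/2 to 1: ∫_{1/2}^{1} (3) cos(7*pi*u) du = (0) - (-3/(7*pi)) = 3/(7*pi).
Summing the pieces gives a_7 = 1/(7*pi).

1/(7*pi)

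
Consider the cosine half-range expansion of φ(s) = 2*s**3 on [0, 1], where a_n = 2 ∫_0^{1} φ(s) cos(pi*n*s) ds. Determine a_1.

12*(4 - pi**2)/pi**4

a_1 = 2 ∫_0^{1} (2*s**3) cos(pi*s) ds.
Integrating by parts three times (tabular method), an antiderivative of (2*s**3) cos(pi*s) is 2*s**3*sin(pi*s)/pi + 6*s**2*cos(pi*s)/pi**2 - 12*s*sin(pi*s)/pi**3 - 12*cos(pi*s)/pi**4; evaluating from 0 to 1: ∫_{0}^{1} (2*s**3) cos(pi*s) ds = (6*(2 - pi**2)/pi**4) - (-12/pi**4) = 6*(4 - pi**2)/pi**4.
Hence a_1 = 2·(6*(4 - pi**2)/pi**4) = 12*(4 - pi**2)/pi**4.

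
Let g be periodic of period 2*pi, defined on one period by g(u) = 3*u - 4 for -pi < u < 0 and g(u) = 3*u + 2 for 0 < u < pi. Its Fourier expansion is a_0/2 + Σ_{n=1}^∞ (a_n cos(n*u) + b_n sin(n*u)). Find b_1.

b_1 = 1/pi ∫_{-pi}^{pi} g(u) sin(u) du.
Split the integral at the breakpoints.
Integrating by parts (boundary term plus one more integral), an antiderivative of (3*u - 4) sin(u) is -3*u*cos(u) + 3*sin(u) + 4*cos(u); evaluating from -pi to 0: ∫_{-pi}^{0} (3*u - 4) sin(u) du = (4) - (-3*pi - 4) = 8 + 3*pi.
Integrating by parts (boundary term plus one more integral), an antiderivative of (3*u + 2) sin(u) is -3*u*cos(u) + 3*sin(u) - 2*cos(u); evaluating from 0 to pi: ∫_{0}^{pi} (3*u + 2) sin(u) du = (2 + 3*pi) - (-2) = 4 + 3*pi.
Summing the pieces and multiplying by (1/pi) gives b_1 = 12/pi + 6.

12/pi + 6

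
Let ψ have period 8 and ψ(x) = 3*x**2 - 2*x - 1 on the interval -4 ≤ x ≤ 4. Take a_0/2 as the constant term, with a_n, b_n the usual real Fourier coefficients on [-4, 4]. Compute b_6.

b_6 = 1/4 ∫_{-4}^{4} ψ(x) sin(3*pi*x/2) dx.
Integrating by parts twice (tabular method), an antiderivative of (3*x**2 - 2*x - 1) sin(3*pi*x/2) is -2*x**2*cos(3*pi*x/2)/pi + 8*x*sin(3*pi*x/2)/(3*pi**2) + 4*x*cos(3*pi*x/2)/(3*pi) - 8*sin(3*pi*x/2)/(9*pi**2) + 16*cos(3*pi*x/2)/(9*pi**3) + 2*cos(3*pi*x/2)/(3*pi); evaluating from -4 to 4: ∫_{-4}^{4} (3*x**2 - 2*x - 1) sin(3*pi*x/2) dx = (-26/pi + 16/(9*pi**3)) - (2*(8 - 165*pi**2)/(9*pi**3)) = 32/(3*pi).
Hence b_6 = (1/4)·(32/(3*pi)) = 8/(3*pi).

8/(3*pi)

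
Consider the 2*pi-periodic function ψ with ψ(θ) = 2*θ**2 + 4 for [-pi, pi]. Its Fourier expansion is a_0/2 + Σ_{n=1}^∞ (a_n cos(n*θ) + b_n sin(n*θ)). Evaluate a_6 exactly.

2/9

a_6 = 1/pi ∫_{-pi}^{pi} ψ(θ) cos(6*θ) dθ.
ψ is even and cos(6*θ) is even, so the integrand is even and a_6 = 2/pi ∫_0^{pi} ψ(θ) cos(6*θ) dθ.
Integrating by parts twice (tabular method), an antiderivative of (2*θ**2 + 4) cos(6*θ) is θ**2*sin(6*θ)/3 + θ*cos(6*θ)/9 + 35*sin(6*θ)/54; evaluating from 0 to pi: ∫_{0}^{pi} (2*θ**2 + 4) cos(6*θ) dθ = (pi/9) - (0) = pi/9.
Hence a_6 = (2/pi)·(pi/9) = 2/9.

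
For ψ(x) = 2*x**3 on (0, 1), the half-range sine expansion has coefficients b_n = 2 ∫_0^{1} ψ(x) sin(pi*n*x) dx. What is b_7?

b_7 = 2 ∫_0^{1} (2*x**3) sin(7*pi*x) dx.
Integrating by parts three times (tabular method), an antiderivative of (2*x**3) sin(7*pi*x) is -2*x**3*cos(7*pi*x)/(7*pi) + 6*x**2*sin(7*pi*x)/(49*pi**2) + 12*x*cos(7*pi*x)/(343*pi**3) - 12*sin(7*pi*x)/(2401*pi**4); evaluating from 0 to 1: ∫_{0}^{1} (2*x**3) sin(7*pi*x) dx = (2*(-6 + 49*pi**2)/(343*pi**3)) - (0) = 2*(-6 + 49*pi**2)/(343*pi**3).
Hence b_7 = 2·(2*(-6 + 49*pi**2)/(343*pi**3)) = 4*(-6 + 49*pi**2)/(343*pi**3).

4*(-6 + 49*pi**2)/(343*pi**3)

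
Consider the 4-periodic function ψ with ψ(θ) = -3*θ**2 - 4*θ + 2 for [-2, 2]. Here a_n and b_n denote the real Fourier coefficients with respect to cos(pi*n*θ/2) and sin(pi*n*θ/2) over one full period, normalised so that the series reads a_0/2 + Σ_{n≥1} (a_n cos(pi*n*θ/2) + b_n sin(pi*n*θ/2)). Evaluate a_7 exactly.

a_7 = 1/2 ∫_{-2}^{2} ψ(θ) cos(7*pi*θ/2) dθ.
Integrating by parts twice (tabular method), an antiderivative of (-3*θ**2 - 4*θ + 2) cos(7*pi*θ/2) is -6*θ**2*sin(7*pi*θ/2)/(7*pi) - 8*θ*sin(7*pi*θ/2)/(7*pi) - 24*θ*cos(7*pi*θ/2)/(49*pi**2) + 48*sin(7*pi*θ/2)/(343*pi**3) + 4*sin(7*pi*θ/2)/(7*pi) - 16*cos(7*pi*θ/2)/(49*pi**2); evaluating from -2 to 2: ∫_{-2}^{2} (-3*θ**2 - 4*θ + 2) cos(7*pi*θ/2) dθ = (64/(49*pi**2)) - (-32/(49*pi**2)) = 96/(49*pi**2).
Hence a_7 = (1/2)·(96/(49*pi**2)) = 48/(49*pi**2).

48/(49*pi**2)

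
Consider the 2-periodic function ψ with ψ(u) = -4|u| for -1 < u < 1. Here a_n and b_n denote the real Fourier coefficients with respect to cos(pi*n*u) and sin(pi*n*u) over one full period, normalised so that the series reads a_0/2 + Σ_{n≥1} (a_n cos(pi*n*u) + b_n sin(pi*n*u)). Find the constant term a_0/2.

-2

a_0 = ∫_{-1}^{1} ψ(u) du = -4.
So the constant term a_0/2 = -2.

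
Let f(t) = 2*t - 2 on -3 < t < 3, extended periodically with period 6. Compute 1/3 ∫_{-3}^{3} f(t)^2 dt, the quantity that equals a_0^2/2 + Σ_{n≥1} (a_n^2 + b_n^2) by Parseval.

1/3 ∫_{-3}^{3} f(t)^2 dt = 1/3 · (96) = 32.

32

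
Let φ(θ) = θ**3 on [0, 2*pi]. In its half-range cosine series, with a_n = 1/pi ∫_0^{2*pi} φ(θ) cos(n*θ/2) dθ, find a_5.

a_5 = 1/pi ∫_0^{2*pi} (θ**3) cos(5*θ/2) dθ.
Integrating by parts three times (tabular method), an antiderivative of (θ**3) cos(5*θ/2) is 2*θ**3*sin(5*θ/2)/5 + 12*θ**2*cos(5*θ/2)/25 - 48*θ*sin(5*θ/2)/125 - 96*cos(5*θ/2)/625; evaluating from 0 to 2*pi: ∫_{0}^{2*pi} (θ**3) cos(5*θ/2) dθ = (96/625 - 48*pi**2/25) - (-96/625) = 192/625 - 48*pi**2/25.
Hence a_5 = (1/pi)·(192/625 - 48*pi**2/25) = 48*(4 - 25*pi**2)/(625*pi).

48*(4 - 25*pi**2)/(625*pi)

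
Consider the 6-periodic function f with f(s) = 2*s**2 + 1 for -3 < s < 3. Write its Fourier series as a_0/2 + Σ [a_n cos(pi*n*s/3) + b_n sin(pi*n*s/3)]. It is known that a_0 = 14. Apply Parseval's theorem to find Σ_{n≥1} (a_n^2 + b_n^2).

Parseval: a_0^2/2 + Σ_{n≥1} (a_n^2+b_n^2) = 1/3 ∫_{-3}^{3} f(s)^2 ds = 778/5.
Subtract a_0^2/2 = 98: Σ (a_n^2+b_n^2) = 288/5.

288/5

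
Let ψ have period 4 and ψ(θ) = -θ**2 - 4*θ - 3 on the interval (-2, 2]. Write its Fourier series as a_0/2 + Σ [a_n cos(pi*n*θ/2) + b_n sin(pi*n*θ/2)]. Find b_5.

b_5 = 1/2 ∫_{-2}^{2} ψ(θ) sin(5*pi*θ/2) dθ.
Integrating by parts twice (tabular method), an antiderivative of (-θ**2 - 4*θ - 3) sin(5*pi*θ/2) is 2*θ**2*cos(5*pi*θ/2)/(5*pi) - 8*θ*sin(5*pi*θ/2)/(25*pi**2) + 8*θ*cos(5*pi*θ/2)/(5*pi) - 16*sin(5*pi*θ/2)/(25*pi**2) - 16*cos(5*pi*θ/2)/(125*pi**3) + 6*cos(5*pi*θ/2)/(5*pi); evaluating from -2 to 2: ∫_{-2}^{2} (-θ**2 - 4*θ - 3) sin(5*pi*θ/2) dθ = (-6/pi + 16/(125*pi**3)) - (2*(8 + 25*pi**2)/(125*pi**3)) = -32/(5*pi).
Hence b_5 = (1/2)·(-32/(5*pi)) = -16/(5*pi).

-16/(5*pi)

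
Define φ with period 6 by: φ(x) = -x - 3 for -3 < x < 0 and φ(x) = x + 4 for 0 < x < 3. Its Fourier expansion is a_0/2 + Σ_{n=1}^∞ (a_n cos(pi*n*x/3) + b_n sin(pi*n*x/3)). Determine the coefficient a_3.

a_3 = 1/3 ∫_{-3}^{3} φ(x) cos(pi*x) dx.
Split the integral at the breakpoints.
Integrating by parts (boundary term plus one more integral), an antiderivative of (-x - 3) cos(pi*x) is -x*sin(pi*x)/pi - 3*sin(pi*x)/pi - cos(pi*x)/pi**2; evaluating from -3 to 0: ∫_{-3}^{0} (-x - 3) cos(pi*x) dx = (-1/pi**2) - (pi**(-2)) = -2/pi**2.
Integrating by parts (boundary term plus one more integral), an antiderivative of (x + 4) cos(pi*x) is x*sin(pi*x)/pi + 4*sin(pi*x)/pi + cos(pi*x)/pi**2; evaluating from 0 to 3: ∫_{0}^{3} (x + 4) cos(pi*x) dx = (-1/pi**2) - (pi**(-2)) = -2/pi**2.
Summing the pieces and multiplying by (1/3) gives a_3 = -4/(3*pi**2).

-4/(3*pi**2)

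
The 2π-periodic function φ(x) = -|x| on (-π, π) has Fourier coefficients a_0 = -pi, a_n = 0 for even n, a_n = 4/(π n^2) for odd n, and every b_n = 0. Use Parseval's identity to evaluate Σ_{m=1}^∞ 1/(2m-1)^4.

pi**4/96

Parseval: a_0^2/2 + Σ a_n^2 = (1/π) ∫_{-π}^{π} φ(x)^2 dx = 2*pi**2/3.
Subtract a_0^2/2 = pi**2/2: Σ a_n^2 = pi**2/6.
Only odd n contribute, with a_n^2 = 16/(π^2 n^4), so Σ_{m≥1} 1/(2m-1)^4 = π^2·(pi**2/6)/16 = pi**4/96.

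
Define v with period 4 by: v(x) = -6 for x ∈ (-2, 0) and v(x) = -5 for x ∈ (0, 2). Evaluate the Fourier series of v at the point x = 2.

At x = 2 the one-sided limits are v(2^-) = -5 and v(2^+) = -6.
By Dirichlet's theorem the series converges to their average, [(-5) + (-6)]/2 = -11/2.

-11/2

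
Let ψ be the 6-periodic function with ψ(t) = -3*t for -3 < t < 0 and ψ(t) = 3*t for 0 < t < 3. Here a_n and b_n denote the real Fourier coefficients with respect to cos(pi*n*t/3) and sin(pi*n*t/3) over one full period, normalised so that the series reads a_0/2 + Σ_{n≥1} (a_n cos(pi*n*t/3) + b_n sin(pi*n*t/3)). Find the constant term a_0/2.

9/2

a_0 = 1/3 ∫_{-3}^{3} ψ(t) dt = 1/3 · (27) = 9.
So the constant term a_0/2 = 9/2.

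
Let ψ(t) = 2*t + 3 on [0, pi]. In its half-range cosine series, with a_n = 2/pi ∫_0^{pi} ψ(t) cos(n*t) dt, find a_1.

a_1 = 2/pi ∫_0^{pi} (2*t + 3) cos(t) dt.
Integrating by parts (boundary term plus one more integral), an antiderivative of (2*t + 3) cos(t) is 2*t*sin(t) + 3*sin(t) + 2*cos(t); evaluating from 0 to pi: ∫_{0}^{pi} (2*t + 3) cos(t) dt = (-2) - (2) = -4.
Hence a_1 = (2/pi)·(-4) = -8/pi.

-8/pi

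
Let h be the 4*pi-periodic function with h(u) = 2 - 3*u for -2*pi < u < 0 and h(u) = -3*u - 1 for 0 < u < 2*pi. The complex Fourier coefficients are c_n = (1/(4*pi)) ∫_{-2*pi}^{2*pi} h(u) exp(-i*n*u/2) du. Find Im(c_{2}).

-3

Since h is real-valued, Im(c_{2}) = -(1/(4*pi)) ∫_{-2*pi}^{2*pi} h(u) sin(u) du = -b_{2}/2.
Split the integral at the breakpoints.
Integrating by parts (boundary term plus one more integral), an antiderivative of (2 - 3*u) sin(u) is 3*u*cos(u) - 3*sin(u) - 2*cos(u); evaluating from -2*pi to 0: ∫_{-2*pi}^{0} (2 - 3*u) sin(u) du = (-2) - (-6*pi - 2) = 6*pi.
Integrating by parts (boundary term plus one more integral), an antiderivative of (-3*u - 1) sin(u) is 3*u*cos(u) - 3*sin(u) + cos(u); evaluating from 0 to 2*pi: ∫_{0}^{2*pi} (-3*u - 1) sin(u) du = (1 + 6*pi) - (1) = 6*pi.
So ∫_{-2*pi}^{2*pi} h(u) sin(u) du = 12*pi.
Hence Im(c_{2}) = (-1/(4*pi))·(12*pi) = -3.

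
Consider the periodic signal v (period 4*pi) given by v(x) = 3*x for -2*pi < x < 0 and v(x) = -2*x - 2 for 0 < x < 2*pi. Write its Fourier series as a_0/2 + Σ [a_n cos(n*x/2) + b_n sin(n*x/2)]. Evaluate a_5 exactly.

4/(5*pi)

a_5 = (1/(2*pi)) ∫_{-2*pi}^{2*pi} v(x) cos(5*x/2) dx.
Split the integral at the breakpoints.
Integrating by parts (boundary term plus one more integral), an antiderivative of (3*x) cos(5*x/2) is 6*x*sin(5*x/2)/5 + 12*cos(5*x/2)/25; evaluating from -2*pi to 0: ∫_{-2*pi}^{0} (3*x) cos(5*x/2) dx = (12/25) - (-12/25) = 24/25.
Integrating by parts (boundary term plus one more integral), an antiderivative of (-2*x - 2) cos(5*x/2) is -4*x*sin(5*x/2)/5 - 4*sin(5*x/2)/5 - 8*cos(5*x/2)/25; evaluating from 0 to 2*pi: ∫_{0}^{2*pi} (-2*x - 2) cos(5*x/2) dx = (8/25) - (-8/25) = 16/25.
Summing the pieces and multiplying by (1/(2*pi)) gives a_5 = 4/(5*pi).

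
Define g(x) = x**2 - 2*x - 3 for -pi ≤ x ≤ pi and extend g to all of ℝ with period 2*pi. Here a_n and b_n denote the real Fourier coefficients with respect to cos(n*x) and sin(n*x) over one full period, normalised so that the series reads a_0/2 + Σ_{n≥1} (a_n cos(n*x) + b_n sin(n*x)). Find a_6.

1/9

a_6 = 1/pi ∫_{-pi}^{pi} g(x) cos(6*x) dx.
Integrating by parts twice (tabular method), an antiderivative of (x**2 - 2*x - 3) cos(6*x) is x**2*sin(6*x)/6 - x*sin(6*x)/3 + x*cos(6*x)/18 - 55*sin(6*x)/108 - cos(6*x)/18; evaluating from -pi to pi: ∫_{-pi}^{pi} (x**2 - 2*x - 3) cos(6*x) dx = (-1/18 + pi/18) - (-pi/18 - 1/18) = pi/9.
Hence a_6 = (1/pi)·(pi/9) = 1/9.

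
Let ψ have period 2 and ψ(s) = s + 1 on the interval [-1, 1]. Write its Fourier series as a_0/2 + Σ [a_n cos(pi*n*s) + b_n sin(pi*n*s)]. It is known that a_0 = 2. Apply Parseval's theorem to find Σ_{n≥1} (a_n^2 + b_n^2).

2/3

Parseval: a_0^2/2 + Σ_{n≥1} (a_n^2+b_n^2) = ∫_{-1}^{1} ψ(s)^2 ds = 8/3.
Subtract a_0^2/2 = 2: Σ (a_n^2+b_n^2) = 2/3.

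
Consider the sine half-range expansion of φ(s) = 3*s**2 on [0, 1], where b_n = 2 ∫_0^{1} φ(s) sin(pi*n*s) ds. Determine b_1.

b_1 = 2 ∫_0^{1} (3*s**2) sin(pi*s) ds.
Integrating by parts twice (tabular method), an antiderivative of (3*s**2) sin(pi*s) is -3*s**2*cos(pi*s)/pi + 6*s*sin(pi*s)/pi**2 + 6*cos(pi*s)/pi**3; evaluating from 0 to 1: ∫_{0}^{1} (3*s**2) sin(pi*s) ds = (-6/pi**3 + 3/pi) - (6/pi**3) = -12/pi**3 + 3/pi.
Hence b_1 = 2·(-12/pi**3 + 3/pi) = -24/pi**3 + 6/pi.

-24/pi**3 + 6/pi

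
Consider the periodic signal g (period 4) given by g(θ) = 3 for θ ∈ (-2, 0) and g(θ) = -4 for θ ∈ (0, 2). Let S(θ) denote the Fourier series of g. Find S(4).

θ = 4 differs from θ = 0 by 1 full period(s), and the series is 4-periodic.
At θ = 0 the one-sided limits are g(0^-) = 3 and g(0^+) = -4.
By Dirichlet's theorem the series converges to their average, [(3) + (-4)]/2 = -1/2.

-1/2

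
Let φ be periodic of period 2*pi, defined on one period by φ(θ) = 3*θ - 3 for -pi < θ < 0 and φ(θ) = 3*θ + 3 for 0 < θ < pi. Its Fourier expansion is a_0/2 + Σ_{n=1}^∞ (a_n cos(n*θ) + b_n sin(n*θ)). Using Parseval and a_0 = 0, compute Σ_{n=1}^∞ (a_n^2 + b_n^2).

18 + 18*pi + 6*pi**2

Parseval: a_0^2/2 + Σ_{n≥1} (a_n^2+b_n^2) = 1/pi ∫_{-pi}^{pi} φ(θ)^2 dθ = 18 + 18*pi + 6*pi**2.
Subtract a_0^2/2 = 0: Σ (a_n^2+b_n^2) = 18 + 18*pi + 6*pi**2.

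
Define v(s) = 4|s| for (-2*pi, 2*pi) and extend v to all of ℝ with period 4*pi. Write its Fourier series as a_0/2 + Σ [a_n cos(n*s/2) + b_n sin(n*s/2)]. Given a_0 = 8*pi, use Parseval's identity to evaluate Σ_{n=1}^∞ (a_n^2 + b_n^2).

32*pi**2/3

Parseval: a_0^2/2 + Σ_{n≥1} (a_n^2+b_n^2) = (1/(2*pi)) ∫_{-2*pi}^{2*pi} v(s)^2 ds = 128*pi**2/3.
Subtract a_0^2/2 = 32*pi**2: Σ (a_n^2+b_n^2) = 32*pi**2/3.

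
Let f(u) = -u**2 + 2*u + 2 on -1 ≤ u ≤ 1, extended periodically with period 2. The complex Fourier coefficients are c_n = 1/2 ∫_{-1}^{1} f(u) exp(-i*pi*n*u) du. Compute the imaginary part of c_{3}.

-2/(3*pi)

Since f is real-valued, Im(c_{3}) = -1/2 ∫_{-1}^{1} f(u) sin(3*pi*u) du = -b_{3}/2.
Integrating by parts twice (tabular method), an antiderivative of (-u**2 + 2*u + 2) sin(3*pi*u) is u**2*cos(3*pi*u)/(3*pi) - 2*u*sin(3*pi*u)/(9*pi**2) - 2*u*cos(3*pi*u)/(3*pi) + 2*sin(3*pi*u)/(9*pi**2) - 2*cos(3*pi*u)/(3*pi) - 2*cos(3*pi*u)/(27*pi**3); evaluating from -1 to 1: ∫_{-1}^{1} (-u**2 + 2*u + 2) sin(3*pi*u) du = ((2/27 + pi**2)/pi**3) - ((2 - 9*pi**2)/(27*pi**3)) = 4/(3*pi).
Hence Im(c_{3}) = (-1/2)·(4/(3*pi)) = -2/(3*pi).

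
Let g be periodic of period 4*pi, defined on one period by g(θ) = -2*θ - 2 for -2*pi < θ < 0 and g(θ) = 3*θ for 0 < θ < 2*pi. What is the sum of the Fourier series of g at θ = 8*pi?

θ = 8*pi differs from θ = 0 by 2 full period(s), and the series is 4*pi-periodic.
At θ = 0 the one-sided limits are g(0^-) = -2 and g(0^+) = 0.
By Dirichlet's theorem the series converges to their average, [(-2) + (0)]/2 = -1.

-1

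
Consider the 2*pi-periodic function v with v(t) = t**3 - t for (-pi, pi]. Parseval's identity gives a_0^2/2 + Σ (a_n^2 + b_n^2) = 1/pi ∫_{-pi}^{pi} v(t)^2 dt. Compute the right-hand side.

1/pi ∫_{-pi}^{pi} v(t)^2 dt = 1/pi · (2*pi**3*(-42*pi**2 + 35 + 15*pi**4)/105) = 2*pi**2*(-42*pi**2 + 35 + 15*pi**4)/105.

2*pi**2*(-42*pi**2 + 35 + 15*pi**4)/105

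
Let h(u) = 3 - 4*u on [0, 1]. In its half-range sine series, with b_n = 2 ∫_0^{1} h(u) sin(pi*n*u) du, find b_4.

2/pi

b_4 = 2 ∫_0^{1} (3 - 4*u) sin(4*pi*u) du.
Integrating by parts (boundary term plus one more integral), an antiderivative of (3 - 4*u) sin(4*pi*u) is u*cos(4*pi*u)/pi - sin(4*pi*u)/(4*pi**2) - 3*cos(4*pi*u)/(4*pi); evaluating from 0 to 1: ∫_{0}^{1} (3 - 4*u) sin(4*pi*u) du = (1/(4*pi)) - (-3/(4*pi)) = 1/pi.
Hence b_4 = 2·(1/pi) = 2/pi.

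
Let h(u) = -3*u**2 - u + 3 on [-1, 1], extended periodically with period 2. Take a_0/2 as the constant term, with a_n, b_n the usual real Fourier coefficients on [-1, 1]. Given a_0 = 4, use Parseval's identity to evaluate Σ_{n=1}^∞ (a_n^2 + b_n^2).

Parseval: a_0^2/2 + Σ_{n≥1} (a_n^2+b_n^2) = ∫_{-1}^{1} h(u)^2 du = 154/15.
Subtract a_0^2/2 = 8: Σ (a_n^2+b_n^2) = 34/15.

34/15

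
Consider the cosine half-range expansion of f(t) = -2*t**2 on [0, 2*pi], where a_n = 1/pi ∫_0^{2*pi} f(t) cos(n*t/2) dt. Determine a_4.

a_4 = 1/pi ∫_0^{2*pi} (-2*t**2) cos(2*t) dt.
Integrating by parts twice (tabular method), an antiderivative of (-2*t**2) cos(2*t) is -t**2*sin(2*t) - t*cos(2*t) + sin(2*t)/2; evaluating from 0 to 2*pi: ∫_{0}^{2*pi} (-2*t**2) cos(2*t) dt = (-2*pi) - (0) = -2*pi.
Hence a_4 = (1/pi)·(-2*pi) = -2.

-2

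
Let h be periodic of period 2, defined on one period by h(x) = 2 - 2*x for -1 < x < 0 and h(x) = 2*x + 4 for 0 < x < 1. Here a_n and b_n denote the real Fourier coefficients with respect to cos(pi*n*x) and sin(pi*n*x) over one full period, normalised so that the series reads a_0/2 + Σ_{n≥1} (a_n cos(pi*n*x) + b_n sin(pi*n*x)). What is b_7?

4/(7*pi)

b_7 = ∫_{-1}^{1} h(x) sin(7*pi*x) dx.
Split the integral at the breakpoints.
Integrating by parts (boundary term plus one more integral), an antiderivative of (2 - 2*x) sin(7*pi*x) is 2*x*cos(7*pi*x)/(7*pi) - 2*sin(7*pi*x)/(49*pi**2) - 2*cos(7*pi*x)/(7*pi); evaluating from -1 to 0: ∫_{-1}^{0} (2 - 2*x) sin(7*pi*x) dx = (-2/(7*pi)) - (4/(7*pi)) = -6/(7*pi).
Integrating by parts (boundary term plus one more integral), an antiderivative of (2*x + 4) sin(7*pi*x) is -2*x*cos(7*pi*x)/(7*pi) + 2*sin(7*pi*x)/(49*pi**2) - 4*cos(7*pi*x)/(7*pi); evaluating from 0 to 1: ∫_{0}^{1} (2*x + 4) sin(7*pi*x) dx = (6/(7*pi)) - (-4/(7*pi)) = 10/(7*pi).
Summing the pieces gives b_7 = 4/(7*pi).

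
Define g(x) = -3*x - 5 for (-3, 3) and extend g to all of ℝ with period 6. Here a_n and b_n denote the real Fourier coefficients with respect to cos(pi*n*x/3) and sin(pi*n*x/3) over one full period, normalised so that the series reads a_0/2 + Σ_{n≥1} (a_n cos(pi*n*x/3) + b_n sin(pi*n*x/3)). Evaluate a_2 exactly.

0

a_2 = 1/3 ∫_{-3}^{3} g(x) cos(2*pi*x/3) dx.
Integrating by parts (boundary term plus one more integral), an antiderivative of (-3*x - 5) cos(2*pi*x/3) is -9*x*sin(2*pi*x/3)/(2*pi) - 15*sin(2*pi*x/3)/(2*pi) - 27*cos(2*pi*x/3)/(4*pi**2); evaluating from -3 to 3: ∫_{-3}^{3} (-3*x - 5) cos(2*pi*x/3) dx = (-27/(4*pi**2)) - (-27/(4*pi**2)) = 0.
Hence a_2 = (1/3)·(0) = 0.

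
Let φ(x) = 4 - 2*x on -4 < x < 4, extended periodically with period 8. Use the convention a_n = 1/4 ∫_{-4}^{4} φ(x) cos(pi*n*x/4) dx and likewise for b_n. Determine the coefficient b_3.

b_3 = 1/4 ∫_{-4}^{4} φ(x) sin(3*pi*x/4) dx.
Integrating by parts (boundary term plus one more integral), an antiderivative of (4 - 2*x) sin(3*pi*x/4) is 8*x*cos(3*pi*x/4)/(3*pi) - 32*sin(3*pi*x/4)/(9*pi**2) - 16*cos(3*pi*x/4)/(3*pi); evaluating from -4 to 4: ∫_{-4}^{4} (4 - 2*x) sin(3*pi*x/4) dx = (-16/(3*pi)) - (16/pi) = -64/(3*pi).
Hence b_3 = (1/4)·(-64/(3*pi)) = -16/(3*pi).

-16/(3*pi)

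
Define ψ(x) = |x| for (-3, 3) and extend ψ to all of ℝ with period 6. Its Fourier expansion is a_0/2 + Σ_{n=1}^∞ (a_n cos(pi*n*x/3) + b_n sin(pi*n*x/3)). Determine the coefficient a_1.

a_1 = 1/3 ∫_{-3}^{3} ψ(x) cos(pi*x/3) dx.
ψ is even and cos(pi*x/3) is even, so the integrand is even and a_1 = 2/3 ∫_0^{3} ψ(x) cos(pi*x/3) dx.
Integrating by parts (boundary term plus one more integral), an antiderivative of (x) cos(pi*x/3) is 3*x*sin(pi*x/3)/pi + 9*cos(pi*x/3)/pi**2; evaluating from 0 to 3: ∫_{0}^{3} (x) cos(pi*x/3) dx = (-9/pi**2) - (9/pi**2) = -18/pi**2.
Hence a_1 = (2/3)·(-18/pi**2) = -12/pi**2.

-12/pi**2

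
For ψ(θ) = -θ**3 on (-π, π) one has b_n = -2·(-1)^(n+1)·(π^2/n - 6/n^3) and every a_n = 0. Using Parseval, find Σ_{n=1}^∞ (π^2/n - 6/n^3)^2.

pi**6/14

Parseval: Σ b_n^2 = (1/π) ∫_{-π}^{π} ψ(θ)^2 dθ = 2*pi**6/7.
b_n^2 = 4·(π^2/n - 6/n^3)^2, so the sum equals (2*pi**6/7)/4 = pi**6/14.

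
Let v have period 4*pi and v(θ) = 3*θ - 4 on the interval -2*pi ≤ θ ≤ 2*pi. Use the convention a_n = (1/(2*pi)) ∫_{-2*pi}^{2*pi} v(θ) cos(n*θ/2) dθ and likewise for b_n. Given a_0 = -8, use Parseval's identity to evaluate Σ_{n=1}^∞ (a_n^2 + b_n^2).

24*pi**2

Parseval: a_0^2/2 + Σ_{n≥1} (a_n^2+b_n^2) = (1/(2*pi)) ∫_{-2*pi}^{2*pi} v(θ)^2 dθ = 32 + 24*pi**2.
Subtract a_0^2/2 = 32: Σ (a_n^2+b_n^2) = 24*pi**2.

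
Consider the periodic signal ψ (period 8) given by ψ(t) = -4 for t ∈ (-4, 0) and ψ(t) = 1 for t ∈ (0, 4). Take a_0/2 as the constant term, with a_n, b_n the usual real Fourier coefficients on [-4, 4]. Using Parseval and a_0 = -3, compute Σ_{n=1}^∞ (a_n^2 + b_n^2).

Parseval: a_0^2/2 + Σ_{n≥1} (a_n^2+b_n^2) = 1/4 ∫_{-4}^{4} ψ(t)^2 dt = 17.
Subtract a_0^2/2 = 9/2: Σ (a_n^2+b_n^2) = 25/2.

25/2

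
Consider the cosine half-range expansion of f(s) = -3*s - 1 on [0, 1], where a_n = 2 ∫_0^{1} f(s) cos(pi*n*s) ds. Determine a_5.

a_5 = 2 ∫_0^{1} (-3*s - 1) cos(5*pi*s) ds.
Integrating by parts (boundary term plus one more integral), an antiderivative of (-3*s - 1) cos(5*pi*s) is -3*s*sin(5*pi*s)/(5*pi) - sin(5*pi*s)/(5*pi) - 3*cos(5*pi*s)/(25*pi**2); evaluating from 0 to 1: ∫_{0}^{1} (-3*s - 1) cos(5*pi*s) ds = (3/(25*pi**2)) - (-3/(25*pi**2)) = 6/(25*pi**2).
Hence a_5 = 2·(6/(25*pi**2)) = 12/(25*pi**2).

12/(25*pi**2)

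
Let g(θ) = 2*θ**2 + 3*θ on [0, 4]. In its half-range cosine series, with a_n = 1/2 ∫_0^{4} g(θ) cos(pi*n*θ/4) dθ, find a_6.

32/(9*pi**2)

a_6 = 1/2 ∫_0^{4} (2*θ**2 + 3*θ) cos(3*pi*θ/2) dθ.
Integrating by parts twice (tabular method), an antiderivative of (2*θ**2 + 3*θ) cos(3*pi*θ/2) is 4*θ**2*sin(3*pi*θ/2)/(3*pi) + 2*θ*sin(3*pi*θ/2)/pi + 16*θ*cos(3*pi*θ/2)/(9*pi**2) - 32*sin(3*pi*θ/2)/(27*pi**3) + 4*cos(3*pi*θ/2)/(3*pi**2); evaluating from 0 to 4: ∫_{0}^{4} (2*θ**2 + 3*θ) cos(3*pi*θ/2) dθ = (76/(9*pi**2)) - (4/(3*pi**2)) = 64/(9*pi**2).
Hence a_6 = (1/2)·(64/(9*pi**2)) = 32/(9*pi**2).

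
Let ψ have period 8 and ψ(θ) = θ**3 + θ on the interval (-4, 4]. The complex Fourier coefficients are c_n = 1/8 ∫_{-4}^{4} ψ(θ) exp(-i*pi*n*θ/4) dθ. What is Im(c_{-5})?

4*(-96 + 425*pi**2)/(125*pi**3)

Since ψ is real-valued, Im(c_{-5}) = -1/8 ∫_{-4}^{4} ψ(θ) sin(-5*pi*θ/4) dθ = b_{5}/2.
ψ is odd and sin(-5*pi*θ/4) is odd, so the integrand is even: ∫_{-4}^{4} ψ(θ) sin(-5*pi*θ/4) dθ = 2∫_0^{4} ψ(θ) sin(-5*pi*θ/4) dθ.
Integrating by parts three times (tabular method), an antiderivative of (θ**3 + θ) sin(-5*pi*θ/4) is 4*θ**3*cos(5*pi*θ/4)/(5*pi) - 48*θ**2*sin(5*pi*θ/4)/(25*pi**2) - 384*θ*cos(5*pi*θ/4)/(125*pi**3) + 4*θ*cos(5*pi*θ/4)/(5*pi) - 16*sin(5*pi*θ/4)/(25*pi**2) + 1536*sin(5*pi*θ/4)/(625*pi**4); evaluating from 0 to 4: ∫_{0}^{4} (θ**3 + θ) sin(-5*pi*θ/4) dθ = (16*(96 - 425*pi**2)/(125*pi**3)) - (0) = 16*(96 - 425*pi**2)/(125*pi**3).
So ∫_{-4}^{4} ψ(θ) sin(-5*pi*θ/4) dθ = 32*(96 - 425*pi**2)/(125*pi**3).
Hence Im(c_{-5}) = (-1/8)·(32*(96 - 425*pi**2)/(125*pi**3)) = 4*(-96 + 425*pi**2)/(125*pi**3).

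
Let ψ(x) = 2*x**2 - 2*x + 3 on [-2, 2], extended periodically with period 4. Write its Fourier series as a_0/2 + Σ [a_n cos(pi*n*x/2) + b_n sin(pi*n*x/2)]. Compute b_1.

b_1 = 1/2 ∫_{-2}^{2} ψ(x) sin(pi*x/2) dx.
Integrating by parts twice (tabular method), an antiderivative of (2*x**2 - 2*x + 3) sin(pi*x/2) is -4*x**2*cos(pi*x/2)/pi + 16*x*sin(pi*x/2)/pi**2 + 4*x*cos(pi*x/2)/pi - 8*sin(pi*x/2)/pi**2 - 6*cos(pi*x/2)/pi + 32*cos(pi*x/2)/pi**3; evaluating from -2 to 2: ∫_{-2}^{2} (2*x**2 - 2*x + 3) sin(pi*x/2) dx = (-32/pi**3 + 14/pi) - (-32/pi**3 + 30/pi) = -16/pi.
Hence b_1 = (1/2)·(-16/pi) = -8/pi.

-8/pi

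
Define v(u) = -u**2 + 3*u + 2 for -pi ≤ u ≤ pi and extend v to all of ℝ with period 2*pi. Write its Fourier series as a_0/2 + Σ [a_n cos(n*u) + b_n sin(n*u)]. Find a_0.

a_0 = 1/pi ∫_{-pi}^{pi} v(u) du = 1/pi · (2*pi*(6 - pi**2)/3) = 4 - 2*pi**2/3.

4 - 2*pi**2/3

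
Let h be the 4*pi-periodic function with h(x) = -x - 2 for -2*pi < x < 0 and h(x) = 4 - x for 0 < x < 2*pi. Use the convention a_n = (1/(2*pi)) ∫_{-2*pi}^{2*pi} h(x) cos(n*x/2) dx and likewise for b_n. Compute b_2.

b_2 = (1/(2*pi)) ∫_{-2*pi}^{2*pi} h(x) sin(x) dx.
Split the integral at the breakpoints.
Integrating by parts (boundary term plus one more integral), an antiderivative of (-x - 2) sin(x) is x*cos(x) - sin(x) + 2*cos(x); evaluating from -2*pi to 0: ∫_{-2*pi}^{0} (-x - 2) sin(x) dx = (2) - (2 - 2*pi) = 2*pi.
Integrating by parts (boundary term plus one more integral), an antiderivative of (4 - x) sin(x) is x*cos(x) - sin(x) - 4*cos(x); evaluating from 0 to 2*pi: ∫_{0}^{2*pi} (4 - x) sin(x) dx = (-4 + 2*pi) - (-4) = 2*pi.
Summing the pieces and multiplying by (1/(2*pi)) gives b_2 = 2.

2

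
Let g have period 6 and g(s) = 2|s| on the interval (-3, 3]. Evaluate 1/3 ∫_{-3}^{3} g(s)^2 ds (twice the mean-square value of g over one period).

1/3 ∫_{-3}^{3} g(s)^2 ds = 1/3 · (72) = 24.

24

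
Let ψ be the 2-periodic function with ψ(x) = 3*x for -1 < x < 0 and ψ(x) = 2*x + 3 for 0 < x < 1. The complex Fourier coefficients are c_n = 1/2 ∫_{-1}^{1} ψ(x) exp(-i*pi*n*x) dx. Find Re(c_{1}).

Since ψ is real-valued, Re(c_{1}) = 1/2 ∫_{-1}^{1} ψ(x) cos(pi*x) dx = a_{1}/2.
Split the integral at the breakpoints.
Integrating by parts (boundary term plus one more integral), an antiderivative of (3*x) cos(pi*x) is 3*x*sin(pi*x)/pi + 3*cos(pi*x)/pi**2; evaluating from -1 to 0: ∫_{-1}^{0} (3*x) cos(pi*x) dx = (3/pi**2) - (-3/pi**2) = 6/pi**2.
Integrating by parts (boundary term plus one more integral), an antiderivative of (2*x + 3) cos(pi*x) is 2*x*sin(pi*x)/pi + 3*sin(pi*x)/pi + 2*cos(pi*x)/pi**2; evaluating from 0 to 1: ∫_{0}^{1} (2*x + 3) cos(pi*x) dx = (-2/pi**2) - (2/pi**2) = -4/pi**2.
So ∫_{-1}^{1} ψ(x) cos(pi*x) dx = 2/pi**2.
Hence Re(c_{1}) = (1/2)·(2/pi**2) = pi**(-2).

pi**(-2)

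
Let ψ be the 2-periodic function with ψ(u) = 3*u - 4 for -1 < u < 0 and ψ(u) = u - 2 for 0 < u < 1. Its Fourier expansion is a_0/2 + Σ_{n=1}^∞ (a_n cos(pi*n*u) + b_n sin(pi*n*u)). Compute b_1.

8/pi

b_1 = ∫_{-1}^{1} ψ(u) sin(pi*u) du.
Split the integral at the breakpoints.
Integrating by parts (boundary term plus one more integral), an antiderivative of (3*u - 4) sin(pi*u) is -3*u*cos(pi*u)/pi + 3*sin(pi*u)/pi**2 + 4*cos(pi*u)/pi; evaluating from -1 to 0: ∫_{-1}^{0} (3*u - 4) sin(pi*u) du = (4/pi) - (-7/pi) = 11/pi.
Integrating by parts (boundary term plus one more integral), an antiderivative of (u - 2) sin(pi*u) is -u*cos(pi*u)/pi + sin(pi*u)/pi**2 + 2*cos(pi*u)/pi; evaluating from 0 to 1: ∫_{0}^{1} (u - 2) sin(pi*u) du = (-1/pi) - (2/pi) = -3/pi.
Summing the pieces gives b_1 = 8/pi.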